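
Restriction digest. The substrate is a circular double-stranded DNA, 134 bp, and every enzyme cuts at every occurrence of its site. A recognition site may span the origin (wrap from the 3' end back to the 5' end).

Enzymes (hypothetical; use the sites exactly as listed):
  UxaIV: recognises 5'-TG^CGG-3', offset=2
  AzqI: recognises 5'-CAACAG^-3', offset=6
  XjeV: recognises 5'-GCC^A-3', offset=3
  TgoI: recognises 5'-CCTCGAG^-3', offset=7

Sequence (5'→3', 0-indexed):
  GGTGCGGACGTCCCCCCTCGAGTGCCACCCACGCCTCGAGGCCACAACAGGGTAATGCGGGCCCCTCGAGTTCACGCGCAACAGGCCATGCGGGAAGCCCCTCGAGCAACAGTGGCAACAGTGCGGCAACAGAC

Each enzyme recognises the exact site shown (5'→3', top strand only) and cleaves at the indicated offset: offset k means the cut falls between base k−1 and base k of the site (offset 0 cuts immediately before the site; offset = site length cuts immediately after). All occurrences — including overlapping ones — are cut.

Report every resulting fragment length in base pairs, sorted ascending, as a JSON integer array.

[2,3,3,3,4,6,6,7,7,9,9,13,14,14,16,18]

Per-enzyme occurrences:
  UxaIV TGCGG/2: at [2, 55, 88, 121] ⇒ [4, 57, 90, 123]
  AzqI CAACAG/6: at [44, 78, 106, 115, 126] ⇒ [50, 84, 112, 121, 132]
  XjeV GCCA/3: at [23, 40, 84] ⇒ [26, 43, 87]
  TgoI CCTCGAG/7: at [15, 33, 63, 99] ⇒ [22, 40, 70, 106]

Pooled cuts: [4, 22, 26, 40, 43, 50, 57, 70, 84, 87, 90, 106, 112, 121, 123, 132]

Fragments:
  4→22: 18 bp
  22→26: 4 bp
  26→40: 14 bp
  40→43: 3 bp
  43→50: 7 bp
  50→57: 7 bp
  57→70: 13 bp
  70→84: 14 bp
  84→87: 3 bp
  87→90: 3 bp
  90→106: 16 bp
  106→112: 6 bp
  112→121: 9 bp
  121→123: 2 bp
  123→132: 9 bp
  132→4 (wrap): 134-132+4 = 6 bp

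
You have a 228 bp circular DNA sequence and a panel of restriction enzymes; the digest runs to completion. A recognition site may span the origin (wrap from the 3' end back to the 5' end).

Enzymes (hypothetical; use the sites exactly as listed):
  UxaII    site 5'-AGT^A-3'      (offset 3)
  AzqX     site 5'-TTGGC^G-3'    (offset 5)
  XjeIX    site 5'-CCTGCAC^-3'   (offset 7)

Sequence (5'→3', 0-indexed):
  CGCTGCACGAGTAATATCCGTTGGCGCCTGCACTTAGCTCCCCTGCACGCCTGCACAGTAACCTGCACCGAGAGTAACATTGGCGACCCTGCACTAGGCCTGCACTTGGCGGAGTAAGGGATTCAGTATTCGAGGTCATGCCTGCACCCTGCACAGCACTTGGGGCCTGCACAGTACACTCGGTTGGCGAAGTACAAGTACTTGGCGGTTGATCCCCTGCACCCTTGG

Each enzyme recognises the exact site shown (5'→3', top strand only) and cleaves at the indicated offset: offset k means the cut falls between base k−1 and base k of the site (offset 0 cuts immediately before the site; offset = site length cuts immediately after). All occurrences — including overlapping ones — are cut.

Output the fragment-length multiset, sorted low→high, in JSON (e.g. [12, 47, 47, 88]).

Scan for sites:
  UxaII AGTA/3: at [9, 56, 72, 112, 124, 172, 190, 196] ⇒ [12, 59, 75, 115, 127, 175, 193, 199]
  AzqX TTGGCG/5: at [20, 79, 105, 183, 201, 224] ⇒ [1, 25, 84, 110, 188, 206]
  XjeIX CCTGCAC/7: at [26, 41, 49, 61, 87, 98, 140, 147, 165, 215] ⇒ [33, 48, 56, 68, 94, 105, 147, 154, 172, 222]

All cut coordinates (distinct, sorted): [1, 12, 25, 33, 48, 56, 59, 68, 75, 84, 94, 105, 110, 115, 127, 147, 154, 172, 175, 188, 193, 199, 206, 222]

Fragments:
  1→12: 11 bp
  12→25: 13 bp
  25→33: 8 bp
  33→48: 15 bp
  48→56: 8 bp
  56→59: 3 bp
  59→68: 9 bp
  68→75: 7 bp
  75→84: 9 bp
  84→94: 10 bp
  94→105: 11 bp
  105→110: 5 bp
  110→115: 5 bp
  115→127: 12 bp
  127→147: 20 bp
  147→154: 7 bp
  154→172: 18 bp
  172→175: 3 bp
  175→188: 13 bp
  188→193: 5 bp
  193→199: 6 bp
  199→206: 7 bp
  206→222: 16 bp
  222→1 (wrap): 228-222+1 = 7 bp

[3,3,5,5,5,6,7,7,7,7,8,8,9,9,10,11,11,12,13,13,15,16,18,20]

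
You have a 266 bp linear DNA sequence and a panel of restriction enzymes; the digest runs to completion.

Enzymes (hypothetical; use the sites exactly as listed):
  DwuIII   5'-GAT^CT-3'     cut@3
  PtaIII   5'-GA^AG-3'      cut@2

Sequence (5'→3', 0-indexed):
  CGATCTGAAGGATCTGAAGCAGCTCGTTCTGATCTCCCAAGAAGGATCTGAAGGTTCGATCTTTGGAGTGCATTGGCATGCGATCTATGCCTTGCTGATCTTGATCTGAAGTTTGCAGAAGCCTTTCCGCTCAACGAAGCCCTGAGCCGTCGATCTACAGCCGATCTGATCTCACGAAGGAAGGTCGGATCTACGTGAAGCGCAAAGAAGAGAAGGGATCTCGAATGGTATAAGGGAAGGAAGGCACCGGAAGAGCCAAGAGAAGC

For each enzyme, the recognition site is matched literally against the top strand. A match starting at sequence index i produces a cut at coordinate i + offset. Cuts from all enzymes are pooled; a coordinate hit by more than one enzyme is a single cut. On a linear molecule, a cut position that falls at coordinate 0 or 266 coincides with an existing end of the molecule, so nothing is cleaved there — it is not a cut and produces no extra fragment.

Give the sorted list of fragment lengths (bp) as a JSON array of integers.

Per-enzyme occurrences:
  DwuIII GATCT/3: at [1, 10, 30, 44, 57, 81, 96, 102, 151, 162, 167, 187, 216] ⇒ [4, 13, 33, 47, 60, 84, 99, 105, 154, 165, 170, 190, 219]
  PtaIII GAAG/2: at [6, 15, 40, 49, 107, 117, 135, 175, 179, 196, 206, 211, 235, 239, 249, 261] ⇒ [8, 17, 42, 51, 109, 119, 137, 177, 181, 198, 208, 213, 237, 241, 251, 263]

All cut coordinates (distinct, sorted): [4, 8, 13, 17, 33, 42, 47, 51, 60, 84, 99, 105, 109, 119, 137, 154, 165, 170, 177, 181, 190, 198, 208, 213, 219, 237, 241, 251, 263]

Fragment lengths:
  [0,4): 4 bp
  [4,8): 4 bp
  [8,13): 5 bp
  [13,17): 4 bp
  [17,33): 16 bp
  [33,42): 9 bp
  [42,47): 5 bp
  [47,51): 4 bp
  [51,60): 9 bp
  [60,84): 24 bp
  [84,99): 15 bp
  [99,105): 6 bp
  [105,109): 4 bp
  [109,119): 10 bp
  [119,137): 18 bp
  [137,154): 17 bp
  [154,165): 11 bp
  [165,170): 5 bp
  [170,177): 7 bp
  [177,181): 4 bp
  [181,190): 9 bp
  [190,198): 8 bp
  [198,208): 10 bp
  [208,213): 5 bp
  [213,219): 6 bp
  [219,237): 18 bp
  [237,241): 4 bp
  [241,251): 10 bp
  [251,263): 12 bp
  [263,266): 3 bp

[3,4,4,4,4,4,4,4,5,5,5,5,6,6,7,8,9,9,9,10,10,10,11,12,15,16,17,18,18,24]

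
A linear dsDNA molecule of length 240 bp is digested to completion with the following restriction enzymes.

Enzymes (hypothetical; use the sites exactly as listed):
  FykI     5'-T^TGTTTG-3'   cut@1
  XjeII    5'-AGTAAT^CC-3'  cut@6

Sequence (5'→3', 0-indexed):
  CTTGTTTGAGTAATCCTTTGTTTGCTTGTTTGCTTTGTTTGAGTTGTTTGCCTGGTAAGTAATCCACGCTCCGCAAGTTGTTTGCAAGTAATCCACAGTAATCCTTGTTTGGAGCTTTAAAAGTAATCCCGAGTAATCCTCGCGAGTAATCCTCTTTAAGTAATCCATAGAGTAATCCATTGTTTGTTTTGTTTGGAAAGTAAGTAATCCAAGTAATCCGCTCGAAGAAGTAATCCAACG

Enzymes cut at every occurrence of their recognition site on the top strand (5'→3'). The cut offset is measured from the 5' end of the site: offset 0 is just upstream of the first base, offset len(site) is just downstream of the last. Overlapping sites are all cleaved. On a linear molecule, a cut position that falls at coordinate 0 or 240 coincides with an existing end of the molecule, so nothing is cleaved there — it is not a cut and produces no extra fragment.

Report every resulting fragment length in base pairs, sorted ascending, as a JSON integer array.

[2,3,4,4,6,8,9,9,9,9,10,10,12,12,13,14,14,15,17,19,19,22]

Per-enzyme occurrences:
  FykI TTGTTTG/1: at [1, 17, 25, 34, 43, 77, 104, 179, 188] ⇒ [2, 18, 26, 35, 44, 78, 105, 180, 189]
  XjeII AGTAATCC/6: at [8, 57, 86, 96, 121, 131, 144, 158, 170, 202, 211, 228] ⇒ [14, 63, 92, 102, 127, 137, 150, 164, 176, 208, 217, 234]

Pooled cuts: [2, 14, 18, 26, 35, 44, 63, 78, 92, 102, 105, 127, 137, 150, 164, 176, 180, 189, 208, 217, 234]

Fragments:
  [0,2): 2 bp
  [2,14): 12 bp
  [14,18): 4 bp
  [18,26): 8 bp
  [26,35): 9 bp
  [35,44): 9 bp
  [44,63): 19 bp
  [63,78): 15 bp
  [78,92): 14 bp
  [92,102): 10 bp
  [102,105): 3 bp
  [105,127): 22 bp
  [127,137): 10 bp
  [137,150): 13 bp
  [150,164): 14 bp
  [164,176): 12 bp
  [176,180): 4 bp
  [180,189): 9 bp
  [189,208): 19 bp
  [208,217): 9 bp
  [217,234): 17 bp
  [234,240): 6 bp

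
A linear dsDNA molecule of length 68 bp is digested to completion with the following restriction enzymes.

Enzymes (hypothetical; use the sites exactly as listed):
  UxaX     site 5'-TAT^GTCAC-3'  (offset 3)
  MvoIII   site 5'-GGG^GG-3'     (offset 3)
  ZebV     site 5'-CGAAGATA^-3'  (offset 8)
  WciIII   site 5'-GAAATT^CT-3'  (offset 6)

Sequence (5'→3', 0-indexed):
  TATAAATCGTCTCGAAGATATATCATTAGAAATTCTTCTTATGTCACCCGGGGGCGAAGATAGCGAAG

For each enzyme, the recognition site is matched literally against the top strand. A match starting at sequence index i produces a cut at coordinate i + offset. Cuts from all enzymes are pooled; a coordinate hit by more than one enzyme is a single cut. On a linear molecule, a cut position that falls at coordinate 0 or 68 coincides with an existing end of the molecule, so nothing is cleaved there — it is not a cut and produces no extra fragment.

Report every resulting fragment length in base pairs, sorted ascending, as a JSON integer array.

Scan for sites:
  UxaX (TATGTCAC, off=3): starts [39] → cuts [42]
  MvoIII (GGGGG, off=3): starts [49] → cuts [52]
  ZebV (CGAAGATA, off=8): starts [12, 54] → cuts [20, 62]
  WciIII (GAAATTCT, off=6): starts [28] → cuts [34]

Pooled cuts: [20, 34, 42, 52, 62]

Fragment lengths:
  [0,20): 20 bp
  [20,34): 14 bp
  [34,42): 8 bp
  [42,52): 10 bp
  [52,62): 10 bp
  [62,68): 6 bp

[6,8,10,10,14,20]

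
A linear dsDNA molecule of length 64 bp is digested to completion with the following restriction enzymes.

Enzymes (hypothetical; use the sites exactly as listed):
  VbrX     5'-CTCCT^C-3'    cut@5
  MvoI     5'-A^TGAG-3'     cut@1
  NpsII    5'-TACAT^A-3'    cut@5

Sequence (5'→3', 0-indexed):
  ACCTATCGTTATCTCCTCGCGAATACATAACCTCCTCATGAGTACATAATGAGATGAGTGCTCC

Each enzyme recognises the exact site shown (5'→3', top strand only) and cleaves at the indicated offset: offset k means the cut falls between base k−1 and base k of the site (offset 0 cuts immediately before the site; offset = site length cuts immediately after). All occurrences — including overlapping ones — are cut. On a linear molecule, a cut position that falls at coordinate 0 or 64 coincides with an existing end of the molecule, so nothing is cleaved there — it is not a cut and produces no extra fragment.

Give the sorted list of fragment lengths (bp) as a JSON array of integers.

[2,2,5,8,9,10,11,17]

Site scan:
  VbrX (CTCCTC, off=5): starts [12, 31] → cuts [17, 36]
  MvoI (ATGAG, off=1): starts [37, 48, 53] → cuts [38, 49, 54]
  NpsII (TACATA, off=5): starts [23, 42] → cuts [28, 47]

Pooled cuts: [17, 28, 36, 38, 47, 49, 54]

Fragment lengths:
  [0,17): 17 bp
  [17,28): 11 bp
  [28,36): 8 bp
  [36,38): 2 bp
  [38,47): 9 bp
  [47,49): 2 bp
  [49,54): 5 bp
  [54,64): 10 bp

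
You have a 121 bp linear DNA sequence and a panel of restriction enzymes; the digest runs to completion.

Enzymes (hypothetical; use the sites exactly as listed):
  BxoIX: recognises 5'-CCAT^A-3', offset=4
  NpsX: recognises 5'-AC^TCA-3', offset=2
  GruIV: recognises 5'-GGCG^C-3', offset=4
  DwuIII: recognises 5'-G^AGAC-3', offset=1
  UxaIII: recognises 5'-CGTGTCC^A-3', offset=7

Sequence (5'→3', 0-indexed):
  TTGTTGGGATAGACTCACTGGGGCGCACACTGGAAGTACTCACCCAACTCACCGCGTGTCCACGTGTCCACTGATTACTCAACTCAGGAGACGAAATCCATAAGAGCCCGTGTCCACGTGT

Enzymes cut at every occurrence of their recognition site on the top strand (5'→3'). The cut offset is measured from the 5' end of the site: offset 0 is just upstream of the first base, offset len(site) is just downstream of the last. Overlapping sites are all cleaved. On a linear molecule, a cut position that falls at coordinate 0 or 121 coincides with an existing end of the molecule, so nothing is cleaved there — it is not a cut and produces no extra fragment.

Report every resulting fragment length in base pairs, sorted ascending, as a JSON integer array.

[5,5,6,8,9,9,11,13,13,14,14,14]

Site scan:
  BxoIX CCATA/4: at [97] ⇒ [101]
  NpsX ACTCA/2: at [12, 37, 46, 76, 81] ⇒ [14, 39, 48, 78, 83]
  GruIV GGCGC/4: at [21] ⇒ [25]
  DwuIII GAGAC/1: at [87] ⇒ [88]
  UxaIII CGTGTCCA/7: at [54, 62, 108] ⇒ [61, 69, 115]

Pooled cuts: [14, 25, 39, 48, 61, 69, 78, 83, 88, 101, 115]

Fragments:
  [0,14): 14 bp
  [14,25): 11 bp
  [25,39): 14 bp
  [39,48): 9 bp
  [48,61): 13 bp
  [61,69): 8 bp
  [69,78): 9 bp
  [78,83): 5 bp
  [83,88): 5 bp
  [88,101): 13 bp
  [101,115): 14 bp
  [115,121): 6 bp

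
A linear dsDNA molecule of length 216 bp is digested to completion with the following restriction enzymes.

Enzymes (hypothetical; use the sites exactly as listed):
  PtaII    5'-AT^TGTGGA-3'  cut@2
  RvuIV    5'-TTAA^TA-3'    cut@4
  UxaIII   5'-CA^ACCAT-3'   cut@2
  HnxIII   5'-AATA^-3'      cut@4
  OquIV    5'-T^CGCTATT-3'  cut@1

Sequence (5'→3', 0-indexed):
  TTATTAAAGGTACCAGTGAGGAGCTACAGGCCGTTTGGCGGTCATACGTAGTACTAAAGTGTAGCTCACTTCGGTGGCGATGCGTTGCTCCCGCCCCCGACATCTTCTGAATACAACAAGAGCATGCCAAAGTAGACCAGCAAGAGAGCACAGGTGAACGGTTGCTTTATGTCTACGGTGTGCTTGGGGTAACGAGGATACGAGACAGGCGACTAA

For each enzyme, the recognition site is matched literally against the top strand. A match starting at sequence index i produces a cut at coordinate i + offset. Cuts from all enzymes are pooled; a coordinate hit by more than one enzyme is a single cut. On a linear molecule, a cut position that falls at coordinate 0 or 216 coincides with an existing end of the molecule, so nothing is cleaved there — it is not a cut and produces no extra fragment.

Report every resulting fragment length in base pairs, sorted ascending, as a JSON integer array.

Site scan:
  PtaII (ATTGTGGA, off=2): no sites
  RvuIV (TTAATA, off=4): no sites
  UxaIII (CAACCAT, off=2): no sites
  HnxIII AATA/4: at [109] ⇒ [113]
  OquIV (TCGCTATT, off=1): no sites

All cut coordinates (distinct, sorted): [113]

Fragment lengths:
  [0,113): 113 bp
  [113,216): 103 bp

[103,113]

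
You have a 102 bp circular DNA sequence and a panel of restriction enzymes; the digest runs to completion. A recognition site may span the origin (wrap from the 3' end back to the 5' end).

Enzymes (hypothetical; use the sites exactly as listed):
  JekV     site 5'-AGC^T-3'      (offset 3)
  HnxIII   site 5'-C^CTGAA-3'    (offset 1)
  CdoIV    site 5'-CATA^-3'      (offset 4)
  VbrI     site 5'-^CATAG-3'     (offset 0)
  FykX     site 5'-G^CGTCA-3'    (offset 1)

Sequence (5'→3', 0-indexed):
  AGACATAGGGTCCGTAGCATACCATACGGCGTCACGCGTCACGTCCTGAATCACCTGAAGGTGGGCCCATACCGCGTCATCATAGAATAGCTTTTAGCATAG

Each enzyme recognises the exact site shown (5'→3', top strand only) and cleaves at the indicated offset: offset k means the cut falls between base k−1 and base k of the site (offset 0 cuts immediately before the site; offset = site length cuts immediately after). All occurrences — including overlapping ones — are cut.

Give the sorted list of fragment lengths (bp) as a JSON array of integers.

[3,3,4,4,4,4,5,6,6,7,7,9,9,14,17]

Scan for sites:
  JekV (AGCT, off=3): starts [88] → cuts [91]
  HnxIII (CCTGAA, off=1): starts [44, 53] → cuts [45, 54]
  CdoIV (CATA, off=4): starts [3, 17, 22, 67, 80, 97] → cuts [7, 21, 26, 71, 84, 101]
  VbrI (CATAG, off=0): starts [3, 80, 97] → cuts [3, 80, 97]
  FykX (GCGTCA, off=1): starts [28, 35, 73] → cuts [29, 36, 74]

All cut coordinates (distinct, sorted): [3, 7, 21, 26, 29, 36, 45, 54, 71, 74, 80, 84, 91, 97, 101]

Fragment lengths:
  3→7: 4 bp
  7→21: 14 bp
  21→26: 5 bp
  26→29: 3 bp
  29→36: 7 bp
  36→45: 9 bp
  45→54: 9 bp
  54→71: 17 bp
  71→74: 3 bp
  74→80: 6 bp
  80→84: 4 bp
  84→91: 7 bp
  91→97: 6 bp
  97→101: 4 bp
  101→3 (wrap): 102-101+3 = 4 bp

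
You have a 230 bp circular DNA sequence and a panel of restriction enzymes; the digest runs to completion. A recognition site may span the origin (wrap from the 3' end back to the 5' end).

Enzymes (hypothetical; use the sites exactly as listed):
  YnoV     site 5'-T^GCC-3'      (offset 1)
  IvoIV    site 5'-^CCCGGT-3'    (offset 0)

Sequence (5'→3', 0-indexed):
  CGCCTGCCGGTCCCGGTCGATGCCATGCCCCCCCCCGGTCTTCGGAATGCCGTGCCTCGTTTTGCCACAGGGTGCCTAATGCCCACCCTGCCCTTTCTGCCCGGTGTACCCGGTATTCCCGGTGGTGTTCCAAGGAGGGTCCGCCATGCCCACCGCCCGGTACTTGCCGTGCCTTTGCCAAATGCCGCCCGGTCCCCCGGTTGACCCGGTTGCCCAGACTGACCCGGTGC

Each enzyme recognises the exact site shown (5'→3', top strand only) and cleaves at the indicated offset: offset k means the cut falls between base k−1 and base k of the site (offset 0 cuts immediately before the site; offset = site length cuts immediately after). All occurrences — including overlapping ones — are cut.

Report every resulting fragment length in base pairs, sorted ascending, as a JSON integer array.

[1,4,5,5,5,6,6,6,7,7,7,7,7,8,8,9,9,9,9,9,10,10,10,10,11,15,30]

Scan for sites:
  YnoV (TGCC, off=1): starts [4, 20, 25, 47, 52, 62, 72, 79, 88, 97, 146, 164, 169, 175, 182, 210, 227] → cuts [5, 21, 26, 48, 53, 63, 73, 80, 89, 98, 147, 165, 170, 176, 183, 211, 228]
  IvoIV (CCCGGT, off=0): starts [11, 33, 99, 108, 117, 155, 187, 195, 204, 222] → cuts [11, 33, 99, 108, 117, 155, 187, 195, 204, 222]

All cut coordinates (distinct, sorted): [5, 11, 21, 26, 33, 48, 53, 63, 73, 80, 89, 98, 99, 108, 117, 147, 155, 165, 170, 176, 183, 187, 195, 204, 211, 222, 228]

Fragments:
  5→11: 6 bp
  11→21: 10 bp
  21→26: 5 bp
  26→33: 7 bp
  33→48: 15 bp
  48→53: 5 bp
  53→63: 10 bp
  63→73: 10 bp
  73→80: 7 bp
  80→89: 9 bp
  89→98: 9 bp
  98→99: 1 bp
  99→108: 9 bp
  108→117: 9 bp
  117→147: 30 bp
  147→155: 8 bp
  155→165: 10 bp
  165→170: 5 bp
  170→176: 6 bp
  176→183: 7 bp
  183→187: 4 bp
  187→195: 8 bp
  195→204: 9 bp
  204→211: 7 bp
  211→222: 11 bp
  222→228: 6 bp
  228→5 (wrap): 230-228+5 = 7 bp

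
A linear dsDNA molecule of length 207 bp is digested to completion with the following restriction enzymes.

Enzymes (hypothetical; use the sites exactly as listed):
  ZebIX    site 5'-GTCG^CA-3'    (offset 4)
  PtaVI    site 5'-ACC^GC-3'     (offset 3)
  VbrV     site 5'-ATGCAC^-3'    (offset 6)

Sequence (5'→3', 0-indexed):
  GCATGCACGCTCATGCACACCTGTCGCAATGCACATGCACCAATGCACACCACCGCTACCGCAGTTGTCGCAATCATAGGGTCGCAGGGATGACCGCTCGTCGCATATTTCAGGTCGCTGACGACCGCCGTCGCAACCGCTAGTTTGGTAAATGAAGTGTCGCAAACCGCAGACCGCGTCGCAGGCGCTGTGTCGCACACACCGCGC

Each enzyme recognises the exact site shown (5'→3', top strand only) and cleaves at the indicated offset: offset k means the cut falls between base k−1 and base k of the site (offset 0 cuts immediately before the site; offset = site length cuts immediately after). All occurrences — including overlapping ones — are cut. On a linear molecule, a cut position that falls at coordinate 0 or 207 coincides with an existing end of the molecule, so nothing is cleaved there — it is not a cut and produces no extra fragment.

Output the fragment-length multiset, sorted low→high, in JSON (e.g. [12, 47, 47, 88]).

[4,5,6,6,6,6,6,7,7,8,8,8,8,8,8,10,10,11,14,14,23,24]

Site scan:
  ZebIX (GTCGCA, off=4): starts [22, 66, 80, 99, 129, 158, 177, 191] → cuts [26, 70, 84, 103, 133, 162, 181, 195]
  PtaVI (ACCGC, off=3): starts [51, 57, 92, 123, 135, 165, 172, 200] → cuts [54, 60, 95, 126, 138, 168, 175, 203]
  VbrV (ATGCAC, off=6): starts [2, 12, 28, 34, 42] → cuts [8, 18, 34, 40, 48]

Pooled cuts: [8, 18, 26, 34, 40, 48, 54, 60, 70, 84, 95, 103, 126, 133, 138, 162, 168, 175, 181, 195, 203]

Fragments:
  [0,8): 8 bp
  [8,18): 10 bp
  [18,26): 8 bp
  [26,34): 8 bp
  [34,40): 6 bp
  [40,48): 8 bp
  [48,54): 6 bp
  [54,60): 6 bp
  [60,70): 10 bp
  [70,84): 14 bp
  [84,95): 11 bp
  [95,103): 8 bp
  [103,126): 23 bp
  [126,133): 7 bp
  [133,138): 5 bp
  [138,162): 24 bp
  [162,168): 6 bp
  [168,175): 7 bp
  [175,181): 6 bp
  [181,195): 14 bp
  [195,203): 8 bp
  [203,207): 4 bp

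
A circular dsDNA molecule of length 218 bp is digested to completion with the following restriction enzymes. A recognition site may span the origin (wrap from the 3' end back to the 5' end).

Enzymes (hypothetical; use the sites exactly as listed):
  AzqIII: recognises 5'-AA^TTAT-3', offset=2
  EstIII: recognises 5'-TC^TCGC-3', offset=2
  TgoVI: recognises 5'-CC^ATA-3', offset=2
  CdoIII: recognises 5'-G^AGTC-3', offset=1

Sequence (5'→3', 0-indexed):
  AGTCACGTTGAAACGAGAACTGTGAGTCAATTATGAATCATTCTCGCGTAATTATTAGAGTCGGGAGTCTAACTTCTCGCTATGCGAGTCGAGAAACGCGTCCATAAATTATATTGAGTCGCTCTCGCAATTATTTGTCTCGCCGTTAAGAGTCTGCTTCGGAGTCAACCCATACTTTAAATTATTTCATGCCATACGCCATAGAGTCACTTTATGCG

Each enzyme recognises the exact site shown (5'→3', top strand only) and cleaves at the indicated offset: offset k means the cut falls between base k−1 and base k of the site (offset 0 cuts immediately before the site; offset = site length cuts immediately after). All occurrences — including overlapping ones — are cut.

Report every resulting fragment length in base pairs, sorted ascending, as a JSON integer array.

[4,5,6,6,7,7,7,8,8,8,9,9,10,10,11,11,12,12,13,14,17,24]

Scan for sites:
  AzqIII AATTAT/2: at [28, 49, 106, 128, 179] ⇒ [30, 51, 108, 130, 181]
  EstIII TCTCGC/2: at [41, 74, 122, 137] ⇒ [43, 76, 124, 139]
  TgoVI CCATA/2: at [101, 169, 191, 198] ⇒ [103, 171, 193, 200]
  CdoIII GAGTC/1: at [23, 57, 64, 85, 115, 149, 161, 203, 217] ⇒ [0, 24, 58, 65, 86, 116, 150, 162, 204]

All cut coordinates (distinct, sorted): [0, 24, 30, 43, 51, 58, 65, 76, 86, 103, 108, 116, 124, 130, 139, 150, 162, 171, 181, 193, 200, 204]

Fragment lengths:
  0→24: 24 bp
  24→30: 6 bp
  30→43: 13 bp
  43→51: 8 bp
  51→58: 7 bp
  58→65: 7 bp
  65→76: 11 bp
  76→86: 10 bp
  86→103: 17 bp
  103→108: 5 bp
  108→116: 8 bp
  116→124: 8 bp
  124→130: 6 bp
  130→139: 9 bp
  139→150: 11 bp
  150→162: 12 bp
  162→171: 9 bp
  171→181: 10 bp
  181→193: 12 bp
  193→200: 7 bp
  200→204: 4 bp
  204→0 (wrap): 218-204+0 = 14 bp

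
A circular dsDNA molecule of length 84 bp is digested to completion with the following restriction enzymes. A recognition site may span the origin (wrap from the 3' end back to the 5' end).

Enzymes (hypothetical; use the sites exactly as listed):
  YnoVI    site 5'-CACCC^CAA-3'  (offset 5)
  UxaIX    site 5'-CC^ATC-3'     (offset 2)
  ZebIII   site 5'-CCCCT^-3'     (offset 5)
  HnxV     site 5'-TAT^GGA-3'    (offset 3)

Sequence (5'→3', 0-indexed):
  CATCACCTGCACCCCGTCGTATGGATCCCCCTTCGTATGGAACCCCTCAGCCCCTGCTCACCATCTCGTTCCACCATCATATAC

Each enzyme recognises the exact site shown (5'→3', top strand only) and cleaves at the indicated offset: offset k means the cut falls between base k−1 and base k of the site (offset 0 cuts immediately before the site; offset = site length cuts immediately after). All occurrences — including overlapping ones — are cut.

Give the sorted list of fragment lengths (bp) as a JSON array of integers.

Site scan:
  YnoVI (CACCCCAA, off=5): no sites
  UxaIX (CCATC, off=2): starts [60, 73, 83] → cuts [1, 62, 75]
  ZebIII (CCCCT, off=5): starts [27, 42, 50] → cuts [32, 47, 55]
  HnxV (TATGGA, off=3): starts [19, 35] → cuts [22, 38]

Pooled cuts: [1, 22, 32, 38, 47, 55, 62, 75]

Fragments:
  1→22: 21 bp
  22→32: 10 bp
  32→38: 6 bp
  38→47: 9 bp
  47→55: 8 bp
  55→62: 7 bp
  62→75: 13 bp
  75→1 (wrap): 84-75+1 = 10 bp

[6,7,8,9,10,10,13,21]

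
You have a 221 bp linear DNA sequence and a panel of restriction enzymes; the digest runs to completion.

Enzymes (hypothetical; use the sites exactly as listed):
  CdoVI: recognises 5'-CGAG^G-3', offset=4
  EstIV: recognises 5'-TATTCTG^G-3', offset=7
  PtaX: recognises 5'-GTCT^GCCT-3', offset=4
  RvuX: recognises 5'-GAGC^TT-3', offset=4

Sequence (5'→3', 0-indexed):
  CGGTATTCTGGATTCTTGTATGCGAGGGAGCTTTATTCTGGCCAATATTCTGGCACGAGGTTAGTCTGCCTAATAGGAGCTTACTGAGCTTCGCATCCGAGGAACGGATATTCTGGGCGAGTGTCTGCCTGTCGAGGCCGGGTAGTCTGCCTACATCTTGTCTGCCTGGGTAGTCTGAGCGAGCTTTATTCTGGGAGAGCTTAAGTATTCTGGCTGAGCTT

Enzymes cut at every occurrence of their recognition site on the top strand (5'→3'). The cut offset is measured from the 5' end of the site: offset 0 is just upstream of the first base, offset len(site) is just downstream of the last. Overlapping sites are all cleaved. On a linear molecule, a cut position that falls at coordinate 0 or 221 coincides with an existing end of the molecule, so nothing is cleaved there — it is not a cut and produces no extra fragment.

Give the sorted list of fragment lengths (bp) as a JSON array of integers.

[2,5,7,7,7,8,9,9,9,10,10,11,12,12,12,12,13,14,15,16,21]

Per-enzyme occurrences:
  CdoVI (CGAGG, off=4): starts [22, 55, 97, 132] → cuts [26, 59, 101, 136]
  EstIV (TATTCTGG, off=7): starts [3, 33, 45, 108, 186, 205] → cuts [10, 40, 52, 115, 193, 212]
  PtaX (GTCTGCCT, off=4): starts [63, 122, 144, 159] → cuts [67, 126, 148, 163]
  RvuX (GAGCTT, off=4): starts [27, 76, 85, 180, 196, 215] → cuts [31, 80, 89, 184, 200, 219]

Pooled cuts: [10, 26, 31, 40, 52, 59, 67, 80, 89, 101, 115, 126, 136, 148, 163, 184, 193, 200, 212, 219]

Fragments:
  [0,10): 10 bp
  [10,26): 16 bp
  [26,31): 5 bp
  [31,40): 9 bp
  [40,52): 12 bp
  [52,59): 7 bp
  [59,67): 8 bp
  [67,80): 13 bp
  [80,89): 9 bp
  [89,101): 12 bp
  [101,115): 14 bp
  [115,126): 11 bp
  [126,136): 10 bp
  [136,148): 12 bp
  [148,163): 15 bp
  [163,184): 21 bp
  [184,193): 9 bp
  [193,200): 7 bp
  [200,212): 12 bp
  [212,219): 7 bp
  [219,221): 2 bp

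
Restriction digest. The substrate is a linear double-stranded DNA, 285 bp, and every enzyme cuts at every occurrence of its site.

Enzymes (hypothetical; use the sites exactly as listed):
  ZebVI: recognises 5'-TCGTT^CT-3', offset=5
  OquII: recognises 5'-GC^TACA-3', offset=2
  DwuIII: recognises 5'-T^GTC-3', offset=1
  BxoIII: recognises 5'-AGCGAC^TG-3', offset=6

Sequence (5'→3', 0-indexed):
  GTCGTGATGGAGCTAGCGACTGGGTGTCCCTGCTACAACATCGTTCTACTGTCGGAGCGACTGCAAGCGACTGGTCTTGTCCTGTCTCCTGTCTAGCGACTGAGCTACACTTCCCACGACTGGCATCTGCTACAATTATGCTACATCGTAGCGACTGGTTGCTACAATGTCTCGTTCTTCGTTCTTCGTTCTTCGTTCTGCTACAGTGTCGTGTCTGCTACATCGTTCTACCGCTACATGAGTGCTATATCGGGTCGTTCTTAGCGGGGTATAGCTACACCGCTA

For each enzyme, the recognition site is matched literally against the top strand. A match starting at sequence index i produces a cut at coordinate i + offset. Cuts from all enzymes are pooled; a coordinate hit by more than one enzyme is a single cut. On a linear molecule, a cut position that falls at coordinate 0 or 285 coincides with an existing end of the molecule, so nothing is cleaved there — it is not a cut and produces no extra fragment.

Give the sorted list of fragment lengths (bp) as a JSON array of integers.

[4,5,5,5,5,5,6,6,6,7,7,7,7,7,7,7,8,8,9,10,10,10,11,11,12,14,16,20,25,25]

Scan for sites:
  ZebVI (TCGTTCT, off=5): starts [40, 171, 178, 185, 192, 222, 254] → cuts [45, 176, 183, 190, 197, 227, 259]
  OquII (GCTACA, off=2): starts [31, 103, 128, 139, 160, 199, 216, 232, 273] → cuts [33, 105, 130, 141, 162, 201, 218, 234, 275]
  DwuIII (TGTC, off=1): starts [24, 49, 77, 82, 89, 167, 206, 211] → cuts [25, 50, 78, 83, 90, 168, 207, 212]
  BxoIII (AGCGACTG, off=6): starts [14, 55, 65, 94, 149] → cuts [20, 61, 71, 100, 155]

All cut coordinates (distinct, sorted): [20, 25, 33, 45, 50, 61, 71, 78, 83, 90, 100, 105, 130, 141, 155, 162, 168, 176, 183, 190, 197, 201, 207, 212, 218, 227, 234, 259, 275]

Fragments:
  [0,20): 20 bp
  [20,25): 5 bp
  [25,33): 8 bp
  [33,45): 12 bp
  [45,50): 5 bp
  [50,61): 11 bp
  [61,71): 10 bp
  [71,78): 7 bp
  [78,83): 5 bp
  [83,90): 7 bp
  [90,100): 10 bp
  [100,105): 5 bp
  [105,130): 25 bp
  [130,141): 11 bp
  [141,155): 14 bp
  [155,162): 7 bp
  [162,168): 6 bp
  [168,176): 8 bp
  [176,183): 7 bp
  [183,190): 7 bp
  [190,197): 7 bp
  [197,201): 4 bp
  [201,207): 6 bp
  [207,212): 5 bp
  [212,218): 6 bp
  [218,227): 9 bp
  [227,234): 7 bp
  [234,259): 25 bp
  [259,275): 16 bp
  [275,285): 10 bp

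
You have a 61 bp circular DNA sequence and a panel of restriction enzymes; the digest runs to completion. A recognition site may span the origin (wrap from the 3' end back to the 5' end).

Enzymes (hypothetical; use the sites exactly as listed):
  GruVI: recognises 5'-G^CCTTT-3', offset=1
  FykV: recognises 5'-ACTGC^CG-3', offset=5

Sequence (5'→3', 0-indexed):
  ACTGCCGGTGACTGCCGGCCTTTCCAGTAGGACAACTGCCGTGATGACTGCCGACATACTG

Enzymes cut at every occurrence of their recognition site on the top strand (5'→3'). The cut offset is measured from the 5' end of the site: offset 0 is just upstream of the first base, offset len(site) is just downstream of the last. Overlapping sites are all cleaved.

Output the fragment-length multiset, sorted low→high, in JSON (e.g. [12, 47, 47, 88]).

Site scan:
  GruVI GCCTTT/1: at [17] ⇒ [18]
  FykV ACTGCCG/5: at [0, 10, 34, 46] ⇒ [5, 15, 39, 51]

All cut coordinates (distinct, sorted): [5, 15, 18, 39, 51]

Fragment lengths:
  5→15: 10 bp
  15→18: 3 bp
  18→39: 21 bp
  39→51: 12 bp
  51→5 (wrap): 61-51+5 = 15 bp

[3,10,12,15,21]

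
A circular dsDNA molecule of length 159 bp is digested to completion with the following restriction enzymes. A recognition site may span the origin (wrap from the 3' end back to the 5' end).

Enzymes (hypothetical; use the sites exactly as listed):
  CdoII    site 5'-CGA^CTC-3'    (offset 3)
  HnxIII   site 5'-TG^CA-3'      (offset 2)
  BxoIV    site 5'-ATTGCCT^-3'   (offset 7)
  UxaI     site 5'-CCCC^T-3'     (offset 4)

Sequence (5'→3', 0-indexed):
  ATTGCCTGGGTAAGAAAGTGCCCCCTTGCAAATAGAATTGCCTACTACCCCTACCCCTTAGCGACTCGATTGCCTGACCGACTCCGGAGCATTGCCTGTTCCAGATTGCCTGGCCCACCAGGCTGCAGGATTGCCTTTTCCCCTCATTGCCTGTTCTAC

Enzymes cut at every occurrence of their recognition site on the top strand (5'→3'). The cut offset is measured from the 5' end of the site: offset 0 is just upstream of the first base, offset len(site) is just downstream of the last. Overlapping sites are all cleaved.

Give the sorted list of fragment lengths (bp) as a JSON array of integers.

[3,6,6,7,7,8,9,11,11,14,14,14,15,16,18]

Scan for sites:
  CdoII CGACTC/3: at [61, 78] ⇒ [64, 81]
  HnxIII TGCA/2: at [26, 123] ⇒ [28, 125]
  BxoIV ATTGCCT/7: at [0, 36, 68, 90, 104, 129, 145] ⇒ [7, 43, 75, 97, 111, 136, 152]
  UxaI CCCCT/4: at [21, 47, 53, 139] ⇒ [25, 51, 57, 143]

Pooled cuts: [7, 25, 28, 43, 51, 57, 64, 75, 81, 97, 111, 125, 136, 143, 152]

Fragments:
  7→25: 18 bp
  25→28: 3 bp
  28→43: 15 bp
  43→51: 8 bp
  51→57: 6 bp
  57→64: 7 bp
  64→75: 11 bp
  75→81: 6 bp
  81→97: 16 bp
  97→111: 14 bp
  111→125: 14 bp
  125→136: 11 bp
  136→143: 7 bp
  143→152: 9 bp
  152→7 (wrap): 159-152+7 = 14 bp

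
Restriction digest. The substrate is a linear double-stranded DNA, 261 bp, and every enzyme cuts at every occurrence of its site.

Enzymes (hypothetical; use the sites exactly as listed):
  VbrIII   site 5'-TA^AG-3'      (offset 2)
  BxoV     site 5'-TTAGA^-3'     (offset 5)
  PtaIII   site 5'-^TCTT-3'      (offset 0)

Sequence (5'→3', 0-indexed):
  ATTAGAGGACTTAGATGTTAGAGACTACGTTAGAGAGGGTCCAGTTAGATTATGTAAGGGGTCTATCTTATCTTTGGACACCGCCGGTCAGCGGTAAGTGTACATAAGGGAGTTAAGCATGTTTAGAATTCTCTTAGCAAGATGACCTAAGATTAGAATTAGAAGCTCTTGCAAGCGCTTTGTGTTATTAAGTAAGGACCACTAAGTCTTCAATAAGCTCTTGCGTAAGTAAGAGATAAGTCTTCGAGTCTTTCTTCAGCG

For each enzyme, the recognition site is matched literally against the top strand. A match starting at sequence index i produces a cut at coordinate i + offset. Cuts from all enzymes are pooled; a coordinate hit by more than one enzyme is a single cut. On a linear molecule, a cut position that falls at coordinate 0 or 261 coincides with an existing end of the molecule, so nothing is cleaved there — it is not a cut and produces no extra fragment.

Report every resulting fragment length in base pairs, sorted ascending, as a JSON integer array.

[2,2,3,3,4,4,4,4,5,6,6,7,7,7,8,8,9,9,9,9,9,9,10,10,12,12,15,18,24,26]

Per-enzyme occurrences:
  VbrIII (TAAG, off=2): starts [54, 94, 104, 113, 147, 188, 192, 202, 213, 225, 229, 236] → cuts [56, 96, 106, 115, 149, 190, 194, 204, 215, 227, 231, 238]
  BxoV (TTAGA, off=5): starts [1, 10, 17, 29, 44, 122, 152, 158] → cuts [6, 15, 22, 34, 49, 127, 157, 163]
  PtaIII (TCTT, off=0): starts [65, 70, 131, 166, 206, 218, 240, 248, 252] → cuts [65, 70, 131, 166, 206, 218, 240, 248, 252]

Pooled cuts: [6, 15, 22, 34, 49, 56, 65, 70, 96, 106, 115, 127, 131, 149, 157, 163, 166, 190, 194, 204, 206, 215, 218, 227, 231, 238, 240, 248, 252]

Fragment lengths:
  [0,6): 6 bp
  [6,15): 9 bp
  [15,22): 7 bp
  [22,34): 12 bp
  [34,49): 15 bp
  [49,56): 7 bp
  [56,65): 9 bp
  [65,70): 5 bp
  [70,96): 26 bp
  [96,106): 10 bp
  [106,115): 9 bp
  [115,127): 12 bp
  [127,131): 4 bp
  [131,149): 18 bp
  [149,157): 8 bp
  [157,163): 6 bp
  [163,166): 3 bp
  [166,190): 24 bp
  [190,194): 4 bp
  [194,204): 10 bp
  [204,206): 2 bp
  [206,215): 9 bp
  [215,218): 3 bp
  [218,227): 9 bp
  [227,231): 4 bp
  [231,238): 7 bp
  [238,240): 2 bp
  [240,248): 8 bp
  [248,252): 4 bp
  [252,261): 9 bp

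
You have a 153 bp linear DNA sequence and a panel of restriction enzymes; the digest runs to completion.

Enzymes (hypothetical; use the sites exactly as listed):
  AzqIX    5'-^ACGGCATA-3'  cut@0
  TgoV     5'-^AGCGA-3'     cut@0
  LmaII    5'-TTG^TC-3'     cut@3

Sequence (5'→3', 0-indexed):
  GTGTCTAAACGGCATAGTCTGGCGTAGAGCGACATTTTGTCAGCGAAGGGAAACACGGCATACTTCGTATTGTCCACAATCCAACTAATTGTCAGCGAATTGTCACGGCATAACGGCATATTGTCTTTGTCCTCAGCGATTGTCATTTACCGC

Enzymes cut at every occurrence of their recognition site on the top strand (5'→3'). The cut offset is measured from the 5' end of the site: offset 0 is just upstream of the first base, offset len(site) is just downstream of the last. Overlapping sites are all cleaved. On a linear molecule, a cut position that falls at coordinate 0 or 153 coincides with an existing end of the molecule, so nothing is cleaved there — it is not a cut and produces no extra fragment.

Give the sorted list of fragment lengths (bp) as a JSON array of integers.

Per-enzyme occurrences:
  AzqIX (ACGGCATA, off=0): starts [8, 54, 104, 112] → cuts [8, 54, 104, 112]
  TgoV (AGCGA, off=0): starts [27, 41, 93, 134] → cuts [27, 41, 93, 134]
  LmaII (TTGTC, off=3): starts [36, 69, 88, 99, 120, 126, 139] → cuts [39, 72, 91, 102, 123, 129, 142]

Pooled cuts: [8, 27, 39, 41, 54, 72, 91, 93, 102, 104, 112, 123, 129, 134, 142]

Fragment lengths:
  [0,8): 8 bp
  [8,27): 19 bp
  [27,39): 12 bp
  [39,41): 2 bp
  [41,54): 13 bp
  [54,72): 18 bp
  [72,91): 19 bp
  [91,93): 2 bp
  [93,102): 9 bp
  [102,104): 2 bp
  [104,112): 8 bp
  [112,123): 11 bp
  [123,129): 6 bp
  [129,134): 5 bp
  [134,142): 8 bp
  [142,153): 11 bp

[2,2,2,5,6,8,8,8,9,11,11,12,13,18,19,19]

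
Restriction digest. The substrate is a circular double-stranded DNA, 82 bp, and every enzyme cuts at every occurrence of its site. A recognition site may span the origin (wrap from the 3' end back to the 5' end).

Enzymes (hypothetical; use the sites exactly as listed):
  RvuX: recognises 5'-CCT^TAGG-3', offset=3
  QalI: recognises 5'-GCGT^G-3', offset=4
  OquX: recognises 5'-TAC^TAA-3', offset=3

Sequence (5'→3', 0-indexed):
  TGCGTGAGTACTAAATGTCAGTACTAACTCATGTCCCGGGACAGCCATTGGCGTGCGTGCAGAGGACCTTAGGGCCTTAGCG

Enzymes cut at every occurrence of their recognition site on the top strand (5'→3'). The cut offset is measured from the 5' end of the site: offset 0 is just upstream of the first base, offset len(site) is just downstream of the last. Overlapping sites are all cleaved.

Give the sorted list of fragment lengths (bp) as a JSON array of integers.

[4,4,6,11,13,14,30]

Per-enzyme occurrences:
  RvuX (CCTTAGG, off=3): starts [66] → cuts [69]
  QalI (GCGTG, off=4): starts [1, 50, 54, 79] → cuts [1, 5, 54, 58]
  OquX (TACTAA, off=3): starts [8, 21] → cuts [11, 24]

Pooled cuts: [1, 5, 11, 24, 54, 58, 69]

Fragment lengths:
  1→5: 4 bp
  5→11: 6 bp
  11→24: 13 bp
  24→54: 30 bp
  54→58: 4 bp
  58→69: 11 bp
  69→1 (wrap): 82-69+1 = 14 bp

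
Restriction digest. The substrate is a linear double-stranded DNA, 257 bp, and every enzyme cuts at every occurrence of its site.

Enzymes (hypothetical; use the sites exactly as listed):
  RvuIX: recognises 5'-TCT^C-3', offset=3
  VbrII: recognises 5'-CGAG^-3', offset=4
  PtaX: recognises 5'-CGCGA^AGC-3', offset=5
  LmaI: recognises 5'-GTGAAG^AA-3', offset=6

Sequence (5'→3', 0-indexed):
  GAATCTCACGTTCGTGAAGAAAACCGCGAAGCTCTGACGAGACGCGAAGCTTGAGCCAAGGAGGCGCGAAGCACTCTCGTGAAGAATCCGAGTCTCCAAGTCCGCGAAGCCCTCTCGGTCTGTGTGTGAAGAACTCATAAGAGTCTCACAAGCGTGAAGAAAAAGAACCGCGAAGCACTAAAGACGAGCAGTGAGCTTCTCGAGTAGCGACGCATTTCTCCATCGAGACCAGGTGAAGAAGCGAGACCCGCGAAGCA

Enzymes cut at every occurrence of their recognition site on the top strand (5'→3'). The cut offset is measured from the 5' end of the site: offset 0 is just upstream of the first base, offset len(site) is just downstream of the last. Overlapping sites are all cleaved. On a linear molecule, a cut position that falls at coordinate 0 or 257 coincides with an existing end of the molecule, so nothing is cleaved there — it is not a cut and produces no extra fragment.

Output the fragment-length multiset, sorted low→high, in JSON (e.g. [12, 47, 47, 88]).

[3,4,4,6,6,7,7,8,8,8,8,8,10,11,12,12,12,13,13,14,15,15,15,16,22]

Per-enzyme occurrences:
  RvuIX TCTC/3: at [3, 74, 92, 112, 143, 197, 216] ⇒ [6, 77, 95, 115, 146, 200, 219]
  VbrII CGAG/4: at [37, 88, 184, 200, 223, 241] ⇒ [41, 92, 188, 204, 227, 245]
  PtaX CGCGAAGC/5: at [24, 42, 64, 102, 168, 248] ⇒ [29, 47, 69, 107, 173, 253]
  LmaI GTGAAGAA/6: at [13, 78, 125, 153, 232] ⇒ [19, 84, 131, 159, 238]

Pooled cuts: [6, 19, 29, 41, 47, 69, 77, 84, 92, 95, 107, 115, 131, 146, 159, 173, 188, 200, 204, 219, 227, 238, 245, 253]

Fragments:
  [0,6): 6 bp
  [6,19): 13 bp
  [19,29): 10 bp
  [29,41): 12 bp
  [41,47): 6 bp
  [47,69): 22 bp
  [69,77): 8 bp
  [77,84): 7 bp
  [84,92): 8 bp
  [92,95): 3 bp
  [95,107): 12 bp
  [107,115): 8 bp
  [115,131): 16 bp
  [131,146): 15 bp
  [146,159): 13 bp
  [159,173): 14 bp
  [173,188): 15 bp
  [188,200): 12 bp
  [200,204): 4 bp
  [204,219): 15 bp
  [219,227): 8 bp
  [227,238): 11 bp
  [238,245): 7 bp
  [245,253): 8 bp
  [253,257): 4 bp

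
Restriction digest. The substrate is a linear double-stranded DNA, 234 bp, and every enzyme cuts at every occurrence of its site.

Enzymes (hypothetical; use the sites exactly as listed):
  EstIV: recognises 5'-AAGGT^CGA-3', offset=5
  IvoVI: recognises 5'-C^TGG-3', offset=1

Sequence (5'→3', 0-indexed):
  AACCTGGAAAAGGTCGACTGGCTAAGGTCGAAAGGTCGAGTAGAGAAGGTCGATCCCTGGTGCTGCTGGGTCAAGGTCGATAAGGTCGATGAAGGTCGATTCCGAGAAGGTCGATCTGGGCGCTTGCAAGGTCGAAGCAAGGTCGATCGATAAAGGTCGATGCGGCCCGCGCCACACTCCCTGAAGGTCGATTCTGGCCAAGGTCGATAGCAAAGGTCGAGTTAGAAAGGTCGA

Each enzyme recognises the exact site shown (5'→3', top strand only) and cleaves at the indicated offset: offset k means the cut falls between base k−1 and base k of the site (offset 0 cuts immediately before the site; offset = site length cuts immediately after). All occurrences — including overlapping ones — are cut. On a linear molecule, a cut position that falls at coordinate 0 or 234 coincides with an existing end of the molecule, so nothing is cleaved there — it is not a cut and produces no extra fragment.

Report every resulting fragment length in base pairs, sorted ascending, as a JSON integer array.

Site scan:
  EstIV (AAGGTCGA, off=5): starts [9, 23, 31, 45, 72, 81, 91, 106, 127, 138, 152, 183, 199, 212, 226] → cuts [14, 28, 36, 50, 77, 86, 96, 111, 132, 143, 157, 188, 204, 217, 231]
  IvoVI (CTGG, off=1): starts [3, 17, 56, 65, 115, 193] → cuts [4, 18, 57, 66, 116, 194]

Pooled cuts: [4, 14, 18, 28, 36, 50, 57, 66, 77, 86, 96, 111, 116, 132, 143, 157, 188, 194, 204, 217, 231]

Fragment lengths:
  [0,4): 4 bp
  [4,14): 10 bp
  [14,18): 4 bp
  [18,28): 10 bp
  [28,36): 8 bp
  [36,50): 14 bp
  [50,57): 7 bp
  [57,66): 9 bp
  [66,77): 11 bp
  [77,86): 9 bp
  [86,96): 10 bp
  [96,111): 15 bp
  [111,116): 5 bp
  [116,132): 16 bp
  [132,143): 11 bp
  [143,157): 14 bp
  [157,188): 31 bp
  [188,194): 6 bp
  [194,204): 10 bp
  [204,217): 13 bp
  [217,231): 14 bp
  [231,234): 3 bp

[3,4,4,5,6,7,8,9,9,10,10,10,10,11,11,13,14,14,14,15,16,31]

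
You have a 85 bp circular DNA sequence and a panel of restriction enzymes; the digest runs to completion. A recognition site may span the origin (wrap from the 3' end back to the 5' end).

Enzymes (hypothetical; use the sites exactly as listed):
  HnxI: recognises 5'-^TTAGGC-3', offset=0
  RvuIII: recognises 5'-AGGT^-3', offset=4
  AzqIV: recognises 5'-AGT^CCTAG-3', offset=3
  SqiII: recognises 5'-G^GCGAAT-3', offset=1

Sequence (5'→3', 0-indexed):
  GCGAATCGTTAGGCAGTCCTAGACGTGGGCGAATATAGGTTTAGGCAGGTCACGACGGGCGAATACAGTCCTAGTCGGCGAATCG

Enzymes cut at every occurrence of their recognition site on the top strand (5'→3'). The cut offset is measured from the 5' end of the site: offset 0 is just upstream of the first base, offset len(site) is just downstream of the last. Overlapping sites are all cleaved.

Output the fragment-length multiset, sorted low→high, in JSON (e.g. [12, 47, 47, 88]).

Scan for sites:
  HnxI (TTAGGC, off=0): starts [8, 40] → cuts [8, 40]
  RvuIII (AGGT, off=4): starts [36, 46] → cuts [40, 50]
  AzqIV (AGTCCTAG, off=3): starts [14, 66] → cuts [17, 69]
  SqiII (GGCGAAT, off=1): starts [27, 57, 76, 84] → cuts [0, 28, 58, 77]

All cut coordinates (distinct, sorted): [0, 8, 17, 28, 40, 50, 58, 69, 77]

Fragments:
  0→8: 8 bp
  8→17: 9 bp
  17→28: 11 bp
  28→40: 12 bp
  40→50: 10 bp
  50→58: 8 bp
  58→69: 11 bp
  69→77: 8 bp
  77→0 (wrap): 85-77+0 = 8 bp

[8,8,8,8,9,10,11,11,12]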